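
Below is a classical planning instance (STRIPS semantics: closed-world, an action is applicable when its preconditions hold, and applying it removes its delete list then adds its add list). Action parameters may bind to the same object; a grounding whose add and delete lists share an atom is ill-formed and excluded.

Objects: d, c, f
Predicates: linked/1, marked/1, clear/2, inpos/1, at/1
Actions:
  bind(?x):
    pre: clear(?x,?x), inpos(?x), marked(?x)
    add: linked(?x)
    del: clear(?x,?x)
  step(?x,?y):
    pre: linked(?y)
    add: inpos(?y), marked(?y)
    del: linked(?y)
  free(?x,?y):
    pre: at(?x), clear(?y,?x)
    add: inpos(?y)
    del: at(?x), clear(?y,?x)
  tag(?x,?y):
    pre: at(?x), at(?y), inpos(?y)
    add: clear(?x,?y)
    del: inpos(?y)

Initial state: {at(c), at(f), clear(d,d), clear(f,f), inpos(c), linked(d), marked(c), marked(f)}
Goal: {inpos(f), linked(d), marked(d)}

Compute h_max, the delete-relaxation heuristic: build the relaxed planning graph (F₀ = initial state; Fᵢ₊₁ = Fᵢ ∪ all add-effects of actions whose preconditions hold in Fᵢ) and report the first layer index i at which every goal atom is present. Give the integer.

1

F0 = init (8 atoms)
F1 = F0 ∪ {clear(c,c), clear(f,c), inpos(d), inpos(f), marked(d)}  (13 atoms)
goal ⊆ F1  ⇒  h_max = 1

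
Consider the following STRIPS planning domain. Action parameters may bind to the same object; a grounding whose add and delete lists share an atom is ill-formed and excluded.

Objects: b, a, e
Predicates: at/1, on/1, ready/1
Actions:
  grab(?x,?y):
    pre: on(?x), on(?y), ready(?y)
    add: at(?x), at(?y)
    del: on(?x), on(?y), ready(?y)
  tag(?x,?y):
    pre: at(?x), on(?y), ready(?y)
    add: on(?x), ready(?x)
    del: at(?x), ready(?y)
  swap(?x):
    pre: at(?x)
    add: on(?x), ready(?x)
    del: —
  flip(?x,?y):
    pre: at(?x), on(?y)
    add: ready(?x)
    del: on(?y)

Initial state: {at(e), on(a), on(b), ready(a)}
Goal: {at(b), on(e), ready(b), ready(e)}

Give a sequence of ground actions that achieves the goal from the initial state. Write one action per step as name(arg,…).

grab(b,a); swap(b); swap(e)

1. grab(b,a)  →  {at(a), at(b), at(e)}
2. swap(b)  →  {at(a), at(b), at(e), on(b), ready(b)}
3. swap(e)  →  {at(a), at(b), at(e), on(b), on(e), ready(b), ready(e)}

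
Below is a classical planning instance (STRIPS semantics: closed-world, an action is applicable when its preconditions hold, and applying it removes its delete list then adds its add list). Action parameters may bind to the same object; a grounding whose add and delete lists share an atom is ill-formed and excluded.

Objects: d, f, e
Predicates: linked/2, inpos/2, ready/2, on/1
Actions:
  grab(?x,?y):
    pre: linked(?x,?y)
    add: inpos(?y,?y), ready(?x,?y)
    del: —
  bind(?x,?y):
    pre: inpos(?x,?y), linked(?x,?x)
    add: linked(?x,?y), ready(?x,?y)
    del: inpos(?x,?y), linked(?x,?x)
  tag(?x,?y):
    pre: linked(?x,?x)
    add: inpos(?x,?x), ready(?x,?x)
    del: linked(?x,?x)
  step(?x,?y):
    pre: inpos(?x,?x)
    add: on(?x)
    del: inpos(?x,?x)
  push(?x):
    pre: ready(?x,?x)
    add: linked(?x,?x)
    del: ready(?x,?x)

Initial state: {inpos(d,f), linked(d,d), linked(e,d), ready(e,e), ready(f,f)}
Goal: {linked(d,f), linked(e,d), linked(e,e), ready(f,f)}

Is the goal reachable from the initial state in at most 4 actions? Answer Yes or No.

Yes

1. bind(d,f)  →  {linked(d,f), linked(e,d), ready(d,f), ready(e,e), ready(f,f)}
2. push(e)  →  {linked(d,f), linked(e,d), linked(e,e), ready(d,f), ready(f,f)}
optimal plan length = 2; 2 ≤ 4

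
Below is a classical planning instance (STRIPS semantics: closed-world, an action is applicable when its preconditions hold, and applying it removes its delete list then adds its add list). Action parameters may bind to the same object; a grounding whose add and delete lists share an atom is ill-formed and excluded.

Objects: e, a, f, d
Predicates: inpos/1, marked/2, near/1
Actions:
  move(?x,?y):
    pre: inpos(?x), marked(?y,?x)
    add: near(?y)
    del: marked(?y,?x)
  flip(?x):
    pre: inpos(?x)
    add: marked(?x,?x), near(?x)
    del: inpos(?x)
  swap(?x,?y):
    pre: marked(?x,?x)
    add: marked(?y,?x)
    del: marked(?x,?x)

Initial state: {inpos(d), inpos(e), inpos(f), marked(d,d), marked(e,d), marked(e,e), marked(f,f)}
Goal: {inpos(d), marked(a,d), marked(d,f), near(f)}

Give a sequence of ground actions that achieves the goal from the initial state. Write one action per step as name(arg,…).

flip(f); swap(f,d); swap(d,a)

1. flip(f)  →  {inpos(d), inpos(e), marked(d,d), marked(e,d), marked(e,e), marked(f,f), near(f)}
2. swap(f,d)  →  {inpos(d), inpos(e), marked(d,d), marked(d,f), marked(e,d), marked(e,e), near(f)}
3. swap(d,a)  →  {inpos(d), inpos(e), marked(a,d), marked(d,f), marked(e,d), marked(e,e), near(f)}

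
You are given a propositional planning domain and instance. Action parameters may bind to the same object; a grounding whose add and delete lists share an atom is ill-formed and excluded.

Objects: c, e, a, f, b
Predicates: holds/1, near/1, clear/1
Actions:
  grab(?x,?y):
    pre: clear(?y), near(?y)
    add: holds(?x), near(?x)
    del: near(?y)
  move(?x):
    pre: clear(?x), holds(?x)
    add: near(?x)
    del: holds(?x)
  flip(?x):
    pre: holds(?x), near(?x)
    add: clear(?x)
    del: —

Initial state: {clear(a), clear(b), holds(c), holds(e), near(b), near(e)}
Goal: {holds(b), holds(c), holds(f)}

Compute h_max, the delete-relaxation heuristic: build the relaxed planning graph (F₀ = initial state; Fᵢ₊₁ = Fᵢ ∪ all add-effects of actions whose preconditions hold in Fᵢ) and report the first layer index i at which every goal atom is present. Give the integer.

F0 = init (6 atoms)
F1 = F0 ∪ {clear(e), holds(a), holds(f), near(a), near(c), near(f)}  (12 atoms)
F2 = F1 ∪ {clear(c), clear(f), holds(b)}  (15 atoms)
goal ⊆ F2  ⇒  h_max = 2

2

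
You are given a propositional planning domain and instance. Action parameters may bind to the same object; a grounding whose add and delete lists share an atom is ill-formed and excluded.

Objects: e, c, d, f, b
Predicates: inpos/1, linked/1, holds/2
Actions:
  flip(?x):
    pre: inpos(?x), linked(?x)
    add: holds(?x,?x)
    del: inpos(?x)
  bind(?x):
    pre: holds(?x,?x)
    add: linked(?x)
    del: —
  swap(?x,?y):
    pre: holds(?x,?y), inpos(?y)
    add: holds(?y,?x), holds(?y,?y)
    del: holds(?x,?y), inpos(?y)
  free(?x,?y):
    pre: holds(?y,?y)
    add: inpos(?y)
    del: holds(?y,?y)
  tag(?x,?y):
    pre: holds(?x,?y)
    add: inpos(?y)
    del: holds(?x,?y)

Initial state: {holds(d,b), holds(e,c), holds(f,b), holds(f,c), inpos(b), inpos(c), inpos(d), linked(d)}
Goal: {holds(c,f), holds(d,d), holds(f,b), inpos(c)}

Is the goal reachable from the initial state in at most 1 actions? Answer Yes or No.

1. flip(d)  →  {holds(d,b), holds(d,d), holds(e,c), holds(f,b), holds(f,c), inpos(b), inpos(c), linked(d)}
2. swap(f,c)  →  {holds(c,c), holds(c,f), holds(d,b), holds(d,d), holds(e,c), holds(f,b), inpos(b), linked(d)}
3. free(e,c)  →  {holds(c,f), holds(d,b), holds(d,d), holds(e,c), holds(f,b), inpos(b), inpos(c), linked(d)}
optimal plan length = 3; 3 > 1

No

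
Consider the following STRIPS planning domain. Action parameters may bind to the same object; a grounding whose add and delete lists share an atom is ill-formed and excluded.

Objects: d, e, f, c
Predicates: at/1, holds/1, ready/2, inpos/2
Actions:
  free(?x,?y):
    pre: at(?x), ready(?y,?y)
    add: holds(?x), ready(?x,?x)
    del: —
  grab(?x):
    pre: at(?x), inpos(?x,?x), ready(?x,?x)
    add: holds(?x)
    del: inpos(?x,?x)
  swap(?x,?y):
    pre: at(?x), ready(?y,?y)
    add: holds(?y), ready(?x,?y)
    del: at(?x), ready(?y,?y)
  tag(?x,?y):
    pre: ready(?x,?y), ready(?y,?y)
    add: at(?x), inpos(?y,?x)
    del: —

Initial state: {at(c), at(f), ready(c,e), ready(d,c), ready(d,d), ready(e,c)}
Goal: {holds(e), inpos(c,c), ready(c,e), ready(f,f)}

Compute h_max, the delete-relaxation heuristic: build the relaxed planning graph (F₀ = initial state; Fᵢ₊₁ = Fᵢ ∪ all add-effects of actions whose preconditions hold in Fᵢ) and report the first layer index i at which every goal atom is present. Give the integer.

3

F0 = init (6 atoms)
F1 = F0 ∪ {at(d), holds(c), holds(d), holds(f), inpos(d,d), ready(c,c), ready(c,d), ready(f,d), ready(f,f)}  (15 atoms)
F2 = F1 ∪ {at(e), inpos(c,c), inpos(c,d), inpos(c,e), inpos(d,c), inpos(d,f), inpos(f,f), ready(c,f), ready(d,f), ready(f,c)}  (25 atoms)
F3 = F2 ∪ {holds(e), inpos(c,f), inpos(f,c), inpos(f,d), ready(e,d), ready(e,e), ready(e,f)}  (32 atoms)
goal ⊆ F3  ⇒  h_max = 3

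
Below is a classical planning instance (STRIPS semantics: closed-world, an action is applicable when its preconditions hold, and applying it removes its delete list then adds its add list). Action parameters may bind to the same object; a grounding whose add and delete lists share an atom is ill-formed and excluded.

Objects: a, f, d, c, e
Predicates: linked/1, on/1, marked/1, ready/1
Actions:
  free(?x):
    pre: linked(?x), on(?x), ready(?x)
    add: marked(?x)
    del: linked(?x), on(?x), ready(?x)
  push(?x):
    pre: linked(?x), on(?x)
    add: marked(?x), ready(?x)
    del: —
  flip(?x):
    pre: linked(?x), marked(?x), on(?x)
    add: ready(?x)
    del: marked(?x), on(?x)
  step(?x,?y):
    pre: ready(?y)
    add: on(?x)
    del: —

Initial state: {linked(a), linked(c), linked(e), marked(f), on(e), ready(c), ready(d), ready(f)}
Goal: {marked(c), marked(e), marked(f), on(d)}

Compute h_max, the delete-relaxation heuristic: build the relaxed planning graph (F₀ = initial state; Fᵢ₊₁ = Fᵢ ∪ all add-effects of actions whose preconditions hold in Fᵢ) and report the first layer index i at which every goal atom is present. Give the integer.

F0 = init (8 atoms)
F1 = F0 ∪ {marked(e), on(a), on(c), on(d), on(f), ready(e)}  (14 atoms)
F2 = F1 ∪ {marked(a), marked(c), ready(a)}  (17 atoms)
goal ⊆ F2  ⇒  h_max = 2

2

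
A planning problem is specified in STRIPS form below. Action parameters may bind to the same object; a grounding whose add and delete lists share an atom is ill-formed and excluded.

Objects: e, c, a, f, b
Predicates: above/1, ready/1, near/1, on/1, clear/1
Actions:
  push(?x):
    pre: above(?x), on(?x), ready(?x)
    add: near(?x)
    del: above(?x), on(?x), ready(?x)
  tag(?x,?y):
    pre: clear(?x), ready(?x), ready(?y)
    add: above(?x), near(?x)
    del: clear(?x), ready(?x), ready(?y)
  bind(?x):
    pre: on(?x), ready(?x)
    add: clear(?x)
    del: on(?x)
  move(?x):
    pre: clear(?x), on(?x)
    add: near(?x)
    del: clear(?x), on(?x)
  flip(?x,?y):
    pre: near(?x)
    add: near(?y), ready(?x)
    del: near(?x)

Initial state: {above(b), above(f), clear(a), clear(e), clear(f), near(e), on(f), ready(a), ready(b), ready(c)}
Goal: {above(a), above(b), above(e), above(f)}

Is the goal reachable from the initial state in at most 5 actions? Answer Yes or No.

1. tag(a,c)  →  {above(a), above(b), above(f), clear(e), clear(f), near(a), near(e), on(f), ready(b)}
2. flip(e,c)  →  {above(a), above(b), above(f), clear(e), clear(f), near(a), near(c), on(f), ready(b), ready(e)}
3. tag(e,e)  →  {above(a), above(b), above(e), above(f), clear(f), near(a), near(c), near(e), on(f), ready(b)}
optimal plan length = 3; 3 ≤ 5

Yes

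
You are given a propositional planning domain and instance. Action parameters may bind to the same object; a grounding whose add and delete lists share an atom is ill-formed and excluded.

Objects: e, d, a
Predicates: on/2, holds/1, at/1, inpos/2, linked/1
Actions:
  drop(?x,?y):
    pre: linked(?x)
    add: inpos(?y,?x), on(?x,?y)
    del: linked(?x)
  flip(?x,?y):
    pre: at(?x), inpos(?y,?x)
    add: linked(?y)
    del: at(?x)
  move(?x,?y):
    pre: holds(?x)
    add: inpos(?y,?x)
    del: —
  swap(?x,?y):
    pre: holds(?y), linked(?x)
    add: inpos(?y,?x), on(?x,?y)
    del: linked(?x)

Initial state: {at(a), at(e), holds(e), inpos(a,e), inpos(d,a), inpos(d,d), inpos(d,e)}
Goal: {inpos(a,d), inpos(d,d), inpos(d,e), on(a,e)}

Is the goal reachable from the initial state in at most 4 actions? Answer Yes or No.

1. flip(e,a)  →  {at(a), holds(e), inpos(a,e), inpos(d,a), inpos(d,d), inpos(d,e), linked(a)}
2. drop(a,e)  →  {at(a), holds(e), inpos(a,e), inpos(d,a), inpos(d,d), inpos(d,e), inpos(e,a), on(a,e)}
3. flip(a,d)  →  {holds(e), inpos(a,e), inpos(d,a), inpos(d,d), inpos(d,e), inpos(e,a), linked(d), on(a,e)}
4. drop(d,a)  →  {holds(e), inpos(a,d), inpos(a,e), inpos(d,a), inpos(d,d), inpos(d,e), inpos(e,a), on(a,e), on(d,a)}
optimal plan length = 4; 4 ≤ 4

Yes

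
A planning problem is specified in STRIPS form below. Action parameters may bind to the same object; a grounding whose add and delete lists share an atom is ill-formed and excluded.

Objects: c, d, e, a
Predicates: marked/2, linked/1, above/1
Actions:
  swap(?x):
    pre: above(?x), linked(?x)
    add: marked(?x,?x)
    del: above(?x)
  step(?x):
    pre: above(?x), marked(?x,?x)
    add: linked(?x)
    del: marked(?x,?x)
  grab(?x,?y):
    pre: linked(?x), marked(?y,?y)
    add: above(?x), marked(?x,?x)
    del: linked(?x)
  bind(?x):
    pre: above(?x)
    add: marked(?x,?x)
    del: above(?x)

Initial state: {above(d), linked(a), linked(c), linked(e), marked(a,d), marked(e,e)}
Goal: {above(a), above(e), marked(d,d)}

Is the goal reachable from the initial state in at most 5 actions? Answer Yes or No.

Yes

1. grab(e,e)  →  {above(d), above(e), linked(a), linked(c), marked(a,d), marked(e,e)}
2. grab(a,e)  →  {above(a), above(d), above(e), linked(c), marked(a,a), marked(a,d), marked(e,e)}
3. bind(d)  →  {above(a), above(e), linked(c), marked(a,a), marked(a,d), marked(d,d), marked(e,e)}
optimal plan length = 3; 3 ≤ 5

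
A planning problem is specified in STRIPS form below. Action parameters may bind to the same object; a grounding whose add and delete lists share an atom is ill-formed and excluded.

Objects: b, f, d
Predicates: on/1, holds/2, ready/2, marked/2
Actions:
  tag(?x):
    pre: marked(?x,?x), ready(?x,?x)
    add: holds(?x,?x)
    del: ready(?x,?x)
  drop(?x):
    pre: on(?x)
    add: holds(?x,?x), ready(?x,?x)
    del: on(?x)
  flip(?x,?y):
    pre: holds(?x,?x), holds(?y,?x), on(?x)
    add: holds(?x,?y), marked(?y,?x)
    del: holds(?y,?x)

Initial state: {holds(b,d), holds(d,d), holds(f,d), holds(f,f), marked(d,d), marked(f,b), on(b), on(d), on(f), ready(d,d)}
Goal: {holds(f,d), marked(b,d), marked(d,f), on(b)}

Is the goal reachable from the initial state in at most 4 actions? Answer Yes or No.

Yes

1. flip(d,b)  →  {holds(d,b), holds(d,d), holds(f,d), holds(f,f), marked(b,d), marked(d,d), marked(f,b), on(b), on(d), on(f), ready(d,d)}
2. flip(d,f)  →  {holds(d,b), holds(d,d), holds(d,f), holds(f,f), marked(b,d), marked(d,d), marked(f,b), marked(f,d), on(b), on(d), on(f), ready(d,d)}
3. flip(f,d)  →  {holds(d,b), holds(d,d), holds(f,d), holds(f,f), marked(b,d), marked(d,d), marked(d,f), marked(f,b), marked(f,d), on(b), on(d), on(f), ready(d,d)}
optimal plan length = 3; 3 ≤ 4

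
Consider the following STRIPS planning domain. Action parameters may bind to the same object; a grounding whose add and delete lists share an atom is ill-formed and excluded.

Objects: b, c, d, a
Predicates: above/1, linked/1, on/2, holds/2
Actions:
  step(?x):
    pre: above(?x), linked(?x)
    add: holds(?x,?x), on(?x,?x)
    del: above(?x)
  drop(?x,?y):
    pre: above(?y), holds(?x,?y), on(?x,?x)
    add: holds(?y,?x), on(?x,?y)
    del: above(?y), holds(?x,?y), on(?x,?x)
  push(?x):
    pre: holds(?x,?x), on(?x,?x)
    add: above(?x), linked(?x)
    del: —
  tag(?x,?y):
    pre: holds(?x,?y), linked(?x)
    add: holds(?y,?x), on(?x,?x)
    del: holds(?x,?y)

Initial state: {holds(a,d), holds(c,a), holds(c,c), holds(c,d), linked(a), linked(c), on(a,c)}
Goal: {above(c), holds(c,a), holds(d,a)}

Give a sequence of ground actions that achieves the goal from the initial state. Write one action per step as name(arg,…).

tag(c,d); push(c); tag(a,d)

1. tag(c,d)  →  {holds(a,d), holds(c,a), holds(c,c), holds(d,c), linked(a), linked(c), on(a,c), on(c,c)}
2. push(c)  →  {above(c), holds(a,d), holds(c,a), holds(c,c), holds(d,c), linked(a), linked(c), on(a,c), on(c,c)}
3. tag(a,d)  →  {above(c), holds(c,a), holds(c,c), holds(d,a), holds(d,c), linked(a), linked(c), on(a,a), on(a,c), on(c,c)}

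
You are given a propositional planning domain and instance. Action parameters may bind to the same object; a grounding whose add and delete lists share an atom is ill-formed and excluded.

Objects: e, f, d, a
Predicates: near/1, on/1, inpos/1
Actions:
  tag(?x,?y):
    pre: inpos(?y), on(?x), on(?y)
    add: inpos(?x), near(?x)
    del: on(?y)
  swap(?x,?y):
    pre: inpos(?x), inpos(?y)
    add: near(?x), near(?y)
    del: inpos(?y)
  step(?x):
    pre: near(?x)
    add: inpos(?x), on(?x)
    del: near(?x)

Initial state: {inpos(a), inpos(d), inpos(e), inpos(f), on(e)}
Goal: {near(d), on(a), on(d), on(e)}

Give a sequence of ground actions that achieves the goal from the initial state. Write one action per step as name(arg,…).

swap(e,d); step(d); swap(d,a); step(a)

1. swap(e,d)  →  {inpos(a), inpos(e), inpos(f), near(d), near(e), on(e)}
2. step(d)  →  {inpos(a), inpos(d), inpos(e), inpos(f), near(e), on(d), on(e)}
3. swap(d,a)  →  {inpos(d), inpos(e), inpos(f), near(a), near(d), near(e), on(d), on(e)}
4. step(a)  →  {inpos(a), inpos(d), inpos(e), inpos(f), near(d), near(e), on(a), on(d), on(e)}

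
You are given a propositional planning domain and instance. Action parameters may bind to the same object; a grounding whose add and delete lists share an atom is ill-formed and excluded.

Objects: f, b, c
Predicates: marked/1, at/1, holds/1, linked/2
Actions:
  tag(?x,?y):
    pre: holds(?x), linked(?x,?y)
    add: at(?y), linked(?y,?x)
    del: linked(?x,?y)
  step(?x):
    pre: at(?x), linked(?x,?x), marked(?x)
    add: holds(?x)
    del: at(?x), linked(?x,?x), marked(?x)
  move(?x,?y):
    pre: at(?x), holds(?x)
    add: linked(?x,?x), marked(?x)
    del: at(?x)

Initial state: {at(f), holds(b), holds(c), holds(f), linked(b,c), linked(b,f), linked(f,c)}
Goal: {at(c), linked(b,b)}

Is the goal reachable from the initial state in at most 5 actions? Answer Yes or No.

Yes

1. tag(b,c)  →  {at(c), at(f), holds(b), holds(c), holds(f), linked(b,f), linked(c,b), linked(f,c)}
2. tag(c,b)  →  {at(b), at(c), at(f), holds(b), holds(c), holds(f), linked(b,c), linked(b,f), linked(f,c)}
3. move(b,f)  →  {at(c), at(f), holds(b), holds(c), holds(f), linked(b,b), linked(b,c), linked(b,f), linked(f,c), marked(b)}
optimal plan length = 3; 3 ≤ 5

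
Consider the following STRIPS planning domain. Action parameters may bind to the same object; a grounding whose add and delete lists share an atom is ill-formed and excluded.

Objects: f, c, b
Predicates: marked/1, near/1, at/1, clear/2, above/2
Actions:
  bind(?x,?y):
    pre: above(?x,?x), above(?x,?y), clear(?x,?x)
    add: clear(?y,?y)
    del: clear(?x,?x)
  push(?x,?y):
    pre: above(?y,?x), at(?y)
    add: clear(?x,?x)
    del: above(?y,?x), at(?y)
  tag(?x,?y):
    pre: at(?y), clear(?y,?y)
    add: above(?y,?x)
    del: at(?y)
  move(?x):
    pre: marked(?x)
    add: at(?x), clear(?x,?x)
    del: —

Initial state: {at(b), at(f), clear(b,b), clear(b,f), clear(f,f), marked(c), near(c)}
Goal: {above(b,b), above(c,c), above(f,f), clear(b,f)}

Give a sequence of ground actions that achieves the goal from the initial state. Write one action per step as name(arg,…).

tag(f,f); tag(b,b); move(c); tag(c,c)

1. tag(f,f)  →  {above(f,f), at(b), clear(b,b), clear(b,f), clear(f,f), marked(c), near(c)}
2. tag(b,b)  →  {above(b,b), above(f,f), clear(b,b), clear(b,f), clear(f,f), marked(c), near(c)}
3. move(c)  →  {above(b,b), above(f,f), at(c), clear(b,b), clear(b,f), clear(c,c), clear(f,f), marked(c), near(c)}
4. tag(c,c)  →  {above(b,b), above(c,c), above(f,f), clear(b,b), clear(b,f), clear(c,c), clear(f,f), marked(c), near(c)}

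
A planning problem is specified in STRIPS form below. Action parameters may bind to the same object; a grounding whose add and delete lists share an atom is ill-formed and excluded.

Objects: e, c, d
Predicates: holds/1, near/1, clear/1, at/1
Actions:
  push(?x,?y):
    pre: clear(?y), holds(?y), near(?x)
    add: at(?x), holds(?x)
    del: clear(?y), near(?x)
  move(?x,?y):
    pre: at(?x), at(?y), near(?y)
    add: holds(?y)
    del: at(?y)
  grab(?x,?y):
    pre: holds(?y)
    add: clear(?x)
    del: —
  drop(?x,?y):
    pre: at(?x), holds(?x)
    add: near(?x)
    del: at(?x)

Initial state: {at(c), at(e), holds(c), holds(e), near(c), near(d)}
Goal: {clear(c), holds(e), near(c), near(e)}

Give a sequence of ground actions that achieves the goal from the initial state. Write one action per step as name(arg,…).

grab(c,e); drop(e,e)

1. grab(c,e)  →  {at(c), at(e), clear(c), holds(c), holds(e), near(c), near(d)}
2. drop(e,e)  →  {at(c), clear(c), holds(c), holds(e), near(c), near(d), near(e)}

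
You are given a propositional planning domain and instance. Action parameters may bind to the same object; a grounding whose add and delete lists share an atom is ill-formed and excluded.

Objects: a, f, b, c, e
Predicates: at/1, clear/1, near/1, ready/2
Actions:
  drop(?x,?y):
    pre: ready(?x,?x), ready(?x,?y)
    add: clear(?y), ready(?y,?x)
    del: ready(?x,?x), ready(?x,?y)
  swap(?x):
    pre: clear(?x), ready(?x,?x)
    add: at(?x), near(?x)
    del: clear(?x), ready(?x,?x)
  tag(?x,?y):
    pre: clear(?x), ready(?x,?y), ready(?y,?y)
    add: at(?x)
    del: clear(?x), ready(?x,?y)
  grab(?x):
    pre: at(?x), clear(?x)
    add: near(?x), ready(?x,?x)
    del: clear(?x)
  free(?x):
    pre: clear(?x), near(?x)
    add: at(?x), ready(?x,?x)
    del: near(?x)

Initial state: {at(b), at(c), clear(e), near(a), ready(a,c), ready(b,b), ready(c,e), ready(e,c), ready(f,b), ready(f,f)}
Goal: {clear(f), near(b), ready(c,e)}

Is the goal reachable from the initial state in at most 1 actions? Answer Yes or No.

1. drop(f,b)  →  {at(b), at(c), clear(b), clear(e), near(a), ready(a,c), ready(b,b), ready(b,f), ready(c,e), ready(e,c)}
2. drop(b,f)  →  {at(b), at(c), clear(b), clear(e), clear(f), near(a), ready(a,c), ready(c,e), ready(e,c), ready(f,b)}
3. grab(b)  →  {at(b), at(c), clear(e), clear(f), near(a), near(b), ready(a,c), ready(b,b), ready(c,e), ready(e,c), ready(f,b)}
optimal plan length = 3; 3 > 1

No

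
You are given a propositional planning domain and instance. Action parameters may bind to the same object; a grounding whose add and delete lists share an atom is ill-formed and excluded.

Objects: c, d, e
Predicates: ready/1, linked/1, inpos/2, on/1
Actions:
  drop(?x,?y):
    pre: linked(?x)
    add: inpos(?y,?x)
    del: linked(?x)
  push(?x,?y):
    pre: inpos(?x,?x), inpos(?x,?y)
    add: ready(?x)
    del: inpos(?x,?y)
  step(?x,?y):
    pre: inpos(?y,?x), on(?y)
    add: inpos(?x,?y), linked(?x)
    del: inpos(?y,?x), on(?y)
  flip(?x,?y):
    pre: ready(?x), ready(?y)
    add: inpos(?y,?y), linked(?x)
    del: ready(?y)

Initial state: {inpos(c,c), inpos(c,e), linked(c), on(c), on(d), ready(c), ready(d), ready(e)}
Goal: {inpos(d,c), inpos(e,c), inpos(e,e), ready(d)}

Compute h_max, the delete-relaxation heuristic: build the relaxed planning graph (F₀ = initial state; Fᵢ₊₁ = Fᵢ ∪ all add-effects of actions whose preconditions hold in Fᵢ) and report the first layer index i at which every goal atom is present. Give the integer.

1

F0 = init (8 atoms)
F1 = F0 ∪ {inpos(d,c), inpos(d,d), inpos(e,c), inpos(e,e), linked(d), linked(e)}  (14 atoms)
goal ⊆ F1  ⇒  h_max = 1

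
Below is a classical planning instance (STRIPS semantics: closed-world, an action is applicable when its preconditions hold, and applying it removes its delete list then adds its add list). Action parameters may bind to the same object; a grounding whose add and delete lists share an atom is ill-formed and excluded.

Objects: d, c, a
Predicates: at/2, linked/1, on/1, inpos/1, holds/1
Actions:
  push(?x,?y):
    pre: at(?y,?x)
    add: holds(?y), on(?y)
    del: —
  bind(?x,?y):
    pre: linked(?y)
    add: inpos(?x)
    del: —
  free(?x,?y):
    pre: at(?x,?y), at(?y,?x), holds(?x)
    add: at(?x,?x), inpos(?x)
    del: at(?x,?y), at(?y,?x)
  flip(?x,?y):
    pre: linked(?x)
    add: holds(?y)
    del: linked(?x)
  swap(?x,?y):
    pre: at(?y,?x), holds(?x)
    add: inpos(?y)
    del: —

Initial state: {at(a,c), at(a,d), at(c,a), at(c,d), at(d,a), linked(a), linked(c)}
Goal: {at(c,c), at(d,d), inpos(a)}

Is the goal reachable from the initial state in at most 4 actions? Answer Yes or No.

1. push(d,c)  →  {at(a,c), at(a,d), at(c,a), at(c,d), at(d,a), holds(c), linked(a), linked(c), on(c)}
2. push(a,d)  →  {at(a,c), at(a,d), at(c,a), at(c,d), at(d,a), holds(c), holds(d), linked(a), linked(c), on(c), on(d)}
3. bind(a,c)  →  {at(a,c), at(a,d), at(c,a), at(c,d), at(d,a), holds(c), holds(d), inpos(a), linked(a), linked(c), on(c), on(d)}
4. free(d,a)  →  {at(a,c), at(c,a), at(c,d), at(d,d), holds(c), holds(d), inpos(a), inpos(d), linked(a), linked(c), on(c), on(d)}
5. free(c,a)  →  {at(c,c), at(c,d), at(d,d), holds(c), holds(d), inpos(a), inpos(c), inpos(d), linked(a), linked(c), on(c), on(d)}
optimal plan length = 5; 5 > 4

No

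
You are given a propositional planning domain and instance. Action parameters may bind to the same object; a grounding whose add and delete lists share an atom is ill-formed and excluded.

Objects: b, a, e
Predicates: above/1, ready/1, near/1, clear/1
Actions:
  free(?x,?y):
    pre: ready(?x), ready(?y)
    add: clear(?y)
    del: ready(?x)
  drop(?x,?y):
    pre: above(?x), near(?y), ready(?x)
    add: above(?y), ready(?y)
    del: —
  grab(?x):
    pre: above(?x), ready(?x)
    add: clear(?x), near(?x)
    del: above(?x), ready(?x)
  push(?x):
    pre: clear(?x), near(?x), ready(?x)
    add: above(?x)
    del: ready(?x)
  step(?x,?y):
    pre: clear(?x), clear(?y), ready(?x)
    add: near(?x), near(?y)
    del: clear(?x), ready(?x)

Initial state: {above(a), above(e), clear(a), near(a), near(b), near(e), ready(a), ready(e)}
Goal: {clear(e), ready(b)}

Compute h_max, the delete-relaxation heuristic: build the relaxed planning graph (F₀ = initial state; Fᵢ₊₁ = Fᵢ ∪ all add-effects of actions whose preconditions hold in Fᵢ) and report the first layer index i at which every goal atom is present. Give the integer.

F0 = init (8 atoms)
F1 = F0 ∪ {above(b), clear(e), ready(b)}  (11 atoms)
goal ⊆ F1  ⇒  h_max = 1

1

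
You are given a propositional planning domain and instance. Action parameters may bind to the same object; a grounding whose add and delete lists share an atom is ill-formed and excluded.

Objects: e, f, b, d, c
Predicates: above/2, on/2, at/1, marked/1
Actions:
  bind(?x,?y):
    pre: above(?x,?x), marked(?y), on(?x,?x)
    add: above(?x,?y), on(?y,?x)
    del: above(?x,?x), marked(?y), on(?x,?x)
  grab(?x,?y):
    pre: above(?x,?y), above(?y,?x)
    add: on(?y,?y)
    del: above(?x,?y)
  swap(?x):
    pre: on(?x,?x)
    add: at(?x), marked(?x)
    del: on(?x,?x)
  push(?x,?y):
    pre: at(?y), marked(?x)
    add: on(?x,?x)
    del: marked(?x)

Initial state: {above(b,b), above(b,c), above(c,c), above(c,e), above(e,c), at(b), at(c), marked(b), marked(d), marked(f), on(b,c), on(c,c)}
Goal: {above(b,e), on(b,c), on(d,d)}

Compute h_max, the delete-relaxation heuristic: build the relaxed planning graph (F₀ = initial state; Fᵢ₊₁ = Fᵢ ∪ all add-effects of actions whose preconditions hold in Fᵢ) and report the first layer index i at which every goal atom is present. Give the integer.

F0 = init (12 atoms)
F1 = F0 ∪ {above(c,b), above(c,d), above(c,f), marked(c), on(b,b), on(d,c), on(d,d), on(e,e), on(f,c), on(f,f)}  (22 atoms)
F2 = F1 ∪ {above(b,d), above(b,f), at(d), at(e), at(f), marked(e), on(c,b), on(d,b), on(f,b)}  (31 atoms)
F3 = F2 ∪ {above(b,e), on(e,b), on(e,c)}  (34 atoms)
goal ⊆ F3  ⇒  h_max = 3

3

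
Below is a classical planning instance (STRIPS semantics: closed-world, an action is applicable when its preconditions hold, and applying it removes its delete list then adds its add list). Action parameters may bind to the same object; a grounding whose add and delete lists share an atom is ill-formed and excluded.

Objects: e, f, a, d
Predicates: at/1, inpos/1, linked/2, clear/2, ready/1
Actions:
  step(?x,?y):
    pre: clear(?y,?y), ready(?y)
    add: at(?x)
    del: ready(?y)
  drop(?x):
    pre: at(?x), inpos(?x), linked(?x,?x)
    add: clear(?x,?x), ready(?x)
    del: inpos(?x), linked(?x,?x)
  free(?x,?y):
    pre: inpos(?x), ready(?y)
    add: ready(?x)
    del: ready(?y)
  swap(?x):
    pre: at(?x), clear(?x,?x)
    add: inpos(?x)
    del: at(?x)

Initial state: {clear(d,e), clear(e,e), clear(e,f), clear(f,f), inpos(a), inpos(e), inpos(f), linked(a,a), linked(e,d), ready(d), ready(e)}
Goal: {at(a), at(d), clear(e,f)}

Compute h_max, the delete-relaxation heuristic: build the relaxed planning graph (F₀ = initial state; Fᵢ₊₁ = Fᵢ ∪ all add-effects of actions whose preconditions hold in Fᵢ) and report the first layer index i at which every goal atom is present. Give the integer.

F0 = init (11 atoms)
F1 = F0 ∪ {at(a), at(d), at(e), at(f), ready(a), ready(f)}  (17 atoms)
goal ⊆ F1  ⇒  h_max = 1

1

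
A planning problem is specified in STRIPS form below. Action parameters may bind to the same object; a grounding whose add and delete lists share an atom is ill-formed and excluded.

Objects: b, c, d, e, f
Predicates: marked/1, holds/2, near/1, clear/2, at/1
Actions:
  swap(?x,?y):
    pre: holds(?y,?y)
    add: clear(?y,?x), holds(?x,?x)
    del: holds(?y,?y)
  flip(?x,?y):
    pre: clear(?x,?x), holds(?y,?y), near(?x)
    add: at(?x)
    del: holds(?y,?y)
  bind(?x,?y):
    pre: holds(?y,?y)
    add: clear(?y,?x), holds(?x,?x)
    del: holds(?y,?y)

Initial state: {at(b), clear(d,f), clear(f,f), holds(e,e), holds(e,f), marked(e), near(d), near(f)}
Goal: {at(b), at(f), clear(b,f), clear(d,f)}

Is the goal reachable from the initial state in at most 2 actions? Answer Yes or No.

No

1. swap(b,e)  →  {at(b), clear(d,f), clear(e,b), clear(f,f), holds(b,b), holds(e,f), marked(e), near(d), near(f)}
2. swap(f,b)  →  {at(b), clear(b,f), clear(d,f), clear(e,b), clear(f,f), holds(e,f), holds(f,f), marked(e), near(d), near(f)}
3. flip(f,f)  →  {at(b), at(f), clear(b,f), clear(d,f), clear(e,b), clear(f,f), holds(e,f), marked(e), near(d), near(f)}
optimal plan length = 3; 3 > 2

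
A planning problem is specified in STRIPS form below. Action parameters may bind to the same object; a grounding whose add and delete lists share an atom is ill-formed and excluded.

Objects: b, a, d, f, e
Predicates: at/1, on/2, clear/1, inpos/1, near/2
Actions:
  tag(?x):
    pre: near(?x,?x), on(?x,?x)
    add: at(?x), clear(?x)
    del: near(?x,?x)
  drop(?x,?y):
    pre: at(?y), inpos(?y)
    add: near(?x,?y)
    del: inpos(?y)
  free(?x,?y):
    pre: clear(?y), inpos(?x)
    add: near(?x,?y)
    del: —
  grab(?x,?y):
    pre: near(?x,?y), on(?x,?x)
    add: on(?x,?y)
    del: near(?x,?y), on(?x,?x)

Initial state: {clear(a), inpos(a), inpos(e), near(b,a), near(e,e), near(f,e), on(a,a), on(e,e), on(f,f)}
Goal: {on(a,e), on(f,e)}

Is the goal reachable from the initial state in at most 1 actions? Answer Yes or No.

No

1. tag(e)  →  {at(e), clear(a), clear(e), inpos(a), inpos(e), near(b,a), near(f,e), on(a,a), on(e,e), on(f,f)}
2. drop(a,e)  →  {at(e), clear(a), clear(e), inpos(a), near(a,e), near(b,a), near(f,e), on(a,a), on(e,e), on(f,f)}
3. grab(a,e)  →  {at(e), clear(a), clear(e), inpos(a), near(b,a), near(f,e), on(a,e), on(e,e), on(f,f)}
4. grab(f,e)  →  {at(e), clear(a), clear(e), inpos(a), near(b,a), on(a,e), on(e,e), on(f,e)}
optimal plan length = 4; 4 > 1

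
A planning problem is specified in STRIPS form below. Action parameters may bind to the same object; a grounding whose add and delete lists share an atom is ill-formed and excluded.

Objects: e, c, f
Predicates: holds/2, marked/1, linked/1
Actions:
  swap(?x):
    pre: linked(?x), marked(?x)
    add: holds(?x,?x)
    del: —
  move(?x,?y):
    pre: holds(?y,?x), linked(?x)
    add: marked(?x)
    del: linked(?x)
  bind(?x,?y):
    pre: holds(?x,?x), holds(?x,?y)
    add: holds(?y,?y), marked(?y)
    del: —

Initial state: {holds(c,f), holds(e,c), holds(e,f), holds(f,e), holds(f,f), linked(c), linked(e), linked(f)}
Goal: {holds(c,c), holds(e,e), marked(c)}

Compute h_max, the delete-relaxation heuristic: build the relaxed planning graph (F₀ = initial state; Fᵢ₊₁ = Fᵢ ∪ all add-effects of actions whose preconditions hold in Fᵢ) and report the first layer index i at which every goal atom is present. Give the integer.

F0 = init (8 atoms)
F1 = F0 ∪ {holds(e,e), marked(c), marked(e), marked(f)}  (12 atoms)
F2 = F1 ∪ {holds(c,c)}  (13 atoms)
goal ⊆ F2  ⇒  h_max = 2

2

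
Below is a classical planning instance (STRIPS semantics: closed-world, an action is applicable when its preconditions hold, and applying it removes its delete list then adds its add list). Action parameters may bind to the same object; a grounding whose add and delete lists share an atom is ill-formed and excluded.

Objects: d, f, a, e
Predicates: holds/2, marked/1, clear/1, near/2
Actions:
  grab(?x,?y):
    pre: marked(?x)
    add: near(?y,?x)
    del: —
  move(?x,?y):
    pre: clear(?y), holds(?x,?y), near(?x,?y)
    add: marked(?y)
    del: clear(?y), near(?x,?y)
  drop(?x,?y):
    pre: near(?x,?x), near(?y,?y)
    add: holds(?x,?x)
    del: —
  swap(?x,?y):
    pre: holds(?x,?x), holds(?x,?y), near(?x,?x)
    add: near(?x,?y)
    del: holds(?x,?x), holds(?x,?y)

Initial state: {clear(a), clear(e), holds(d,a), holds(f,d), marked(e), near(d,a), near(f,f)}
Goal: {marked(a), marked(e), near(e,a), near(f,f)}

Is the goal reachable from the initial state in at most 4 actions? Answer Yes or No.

Yes

1. move(d,a)  →  {clear(e), holds(d,a), holds(f,d), marked(a), marked(e), near(f,f)}
2. grab(a,e)  →  {clear(e), holds(d,a), holds(f,d), marked(a), marked(e), near(e,a), near(f,f)}
optimal plan length = 2; 2 ≤ 4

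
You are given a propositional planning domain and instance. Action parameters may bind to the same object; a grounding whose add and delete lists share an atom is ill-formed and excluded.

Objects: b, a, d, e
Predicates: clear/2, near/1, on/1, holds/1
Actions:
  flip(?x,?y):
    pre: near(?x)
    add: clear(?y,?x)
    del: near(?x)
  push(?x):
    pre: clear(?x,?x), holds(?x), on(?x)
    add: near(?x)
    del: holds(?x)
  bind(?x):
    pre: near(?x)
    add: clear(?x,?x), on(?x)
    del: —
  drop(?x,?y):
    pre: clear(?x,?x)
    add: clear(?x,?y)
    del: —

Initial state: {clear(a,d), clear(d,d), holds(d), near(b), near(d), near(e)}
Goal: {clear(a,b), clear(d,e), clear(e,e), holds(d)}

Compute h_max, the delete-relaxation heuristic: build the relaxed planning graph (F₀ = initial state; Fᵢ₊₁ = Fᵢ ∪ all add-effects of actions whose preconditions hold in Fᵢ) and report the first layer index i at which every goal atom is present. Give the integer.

F0 = init (6 atoms)
F1 = F0 ∪ {clear(a,b), clear(a,e), clear(b,b), clear(b,d), clear(b,e), clear(d,a), clear(d,b), clear(d,e), clear(e,b), clear(e,d), clear(e,e), on(b), on(d), on(e)}  (20 atoms)
goal ⊆ F1  ⇒  h_max = 1

1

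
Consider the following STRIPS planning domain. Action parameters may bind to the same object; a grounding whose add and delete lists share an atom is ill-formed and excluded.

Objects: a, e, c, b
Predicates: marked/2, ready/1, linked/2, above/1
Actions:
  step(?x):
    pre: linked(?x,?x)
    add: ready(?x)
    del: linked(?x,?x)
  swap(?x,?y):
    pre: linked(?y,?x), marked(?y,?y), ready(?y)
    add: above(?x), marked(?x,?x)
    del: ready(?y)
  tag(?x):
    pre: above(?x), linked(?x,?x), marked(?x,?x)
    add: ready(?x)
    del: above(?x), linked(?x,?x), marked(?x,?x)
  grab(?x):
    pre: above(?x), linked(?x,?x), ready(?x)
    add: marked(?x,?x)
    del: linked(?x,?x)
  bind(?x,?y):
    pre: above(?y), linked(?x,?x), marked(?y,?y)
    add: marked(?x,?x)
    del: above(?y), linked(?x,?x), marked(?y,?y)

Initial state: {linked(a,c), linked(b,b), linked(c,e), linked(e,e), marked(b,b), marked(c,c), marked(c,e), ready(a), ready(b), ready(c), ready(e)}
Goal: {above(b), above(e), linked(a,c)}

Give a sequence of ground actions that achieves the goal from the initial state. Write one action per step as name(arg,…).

swap(e,c); swap(b,b)

1. swap(e,c)  →  {above(e), linked(a,c), linked(b,b), linked(c,e), linked(e,e), marked(b,b), marked(c,c), marked(c,e), marked(e,e), ready(a), ready(b), ready(e)}
2. swap(b,b)  →  {above(b), above(e), linked(a,c), linked(b,b), linked(c,e), linked(e,e), marked(b,b), marked(c,c), marked(c,e), marked(e,e), ready(a), ready(e)}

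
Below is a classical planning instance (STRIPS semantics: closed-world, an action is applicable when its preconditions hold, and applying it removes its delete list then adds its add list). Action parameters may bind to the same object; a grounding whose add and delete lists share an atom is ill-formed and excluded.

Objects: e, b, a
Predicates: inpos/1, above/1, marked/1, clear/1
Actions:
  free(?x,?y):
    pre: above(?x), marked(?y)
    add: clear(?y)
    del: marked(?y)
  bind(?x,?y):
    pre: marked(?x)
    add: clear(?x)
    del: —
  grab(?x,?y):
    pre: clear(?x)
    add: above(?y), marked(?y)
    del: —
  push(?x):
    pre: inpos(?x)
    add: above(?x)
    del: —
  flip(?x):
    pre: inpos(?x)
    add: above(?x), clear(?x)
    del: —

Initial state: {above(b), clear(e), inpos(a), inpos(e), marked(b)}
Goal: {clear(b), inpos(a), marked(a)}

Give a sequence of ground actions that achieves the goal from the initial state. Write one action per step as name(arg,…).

1. free(b,b)  →  {above(b), clear(b), clear(e), inpos(a), inpos(e)}
2. grab(e,a)  →  {above(a), above(b), clear(b), clear(e), inpos(a), inpos(e), marked(a)}

free(b,b); grab(e,a)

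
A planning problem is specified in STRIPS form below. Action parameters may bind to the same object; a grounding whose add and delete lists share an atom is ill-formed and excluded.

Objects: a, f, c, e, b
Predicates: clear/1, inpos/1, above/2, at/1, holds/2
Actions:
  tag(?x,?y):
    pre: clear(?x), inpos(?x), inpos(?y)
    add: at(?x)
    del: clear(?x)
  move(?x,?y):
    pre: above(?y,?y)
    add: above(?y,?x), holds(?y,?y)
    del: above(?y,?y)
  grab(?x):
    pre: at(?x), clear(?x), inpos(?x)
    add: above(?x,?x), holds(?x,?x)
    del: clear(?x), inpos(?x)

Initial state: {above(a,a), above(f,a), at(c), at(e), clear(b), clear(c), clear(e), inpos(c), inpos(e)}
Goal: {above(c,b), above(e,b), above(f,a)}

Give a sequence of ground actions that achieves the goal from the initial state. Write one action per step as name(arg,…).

grab(c); move(b,c); grab(e); move(b,e)

1. grab(c)  →  {above(a,a), above(c,c), above(f,a), at(c), at(e), clear(b), clear(e), holds(c,c), inpos(e)}
2. move(b,c)  →  {above(a,a), above(c,b), above(f,a), at(c), at(e), clear(b), clear(e), holds(c,c), inpos(e)}
3. grab(e)  →  {above(a,a), above(c,b), above(e,e), above(f,a), at(c), at(e), clear(b), holds(c,c), holds(e,e)}
4. move(b,e)  →  {above(a,a), above(c,b), above(e,b), above(f,a), at(c), at(e), clear(b), holds(c,c), holds(e,e)}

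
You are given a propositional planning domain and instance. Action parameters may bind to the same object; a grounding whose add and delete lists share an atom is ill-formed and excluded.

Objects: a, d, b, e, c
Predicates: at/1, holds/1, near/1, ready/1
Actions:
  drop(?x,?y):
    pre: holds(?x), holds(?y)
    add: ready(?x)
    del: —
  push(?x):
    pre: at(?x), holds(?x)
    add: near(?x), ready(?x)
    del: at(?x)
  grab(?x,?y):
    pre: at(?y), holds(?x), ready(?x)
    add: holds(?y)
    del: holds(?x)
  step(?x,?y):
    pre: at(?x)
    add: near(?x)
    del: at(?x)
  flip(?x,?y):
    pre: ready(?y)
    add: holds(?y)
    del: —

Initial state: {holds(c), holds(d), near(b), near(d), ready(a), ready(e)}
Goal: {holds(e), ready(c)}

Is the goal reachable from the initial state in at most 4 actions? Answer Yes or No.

Yes

1. drop(c,d)  →  {holds(c), holds(d), near(b), near(d), ready(a), ready(c), ready(e)}
2. flip(a,e)  →  {holds(c), holds(d), holds(e), near(b), near(d), ready(a), ready(c), ready(e)}
optimal plan length = 2; 2 ≤ 4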